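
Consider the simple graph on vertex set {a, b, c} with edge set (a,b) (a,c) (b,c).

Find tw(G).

A width-2 tree decomposition is:
Bags: B1 = {a, b, c}
Tree: (single bag)
A single bag containing all 3 vertices is trivially a valid decomposition of width 2. On the other hand G contains the 3-clique {a, b, c}. A clique must lie in a single bag of any decomposition, so no decomposition can have width below 2. The upper and lower bounds meet at 2, so that is the treewidth.

2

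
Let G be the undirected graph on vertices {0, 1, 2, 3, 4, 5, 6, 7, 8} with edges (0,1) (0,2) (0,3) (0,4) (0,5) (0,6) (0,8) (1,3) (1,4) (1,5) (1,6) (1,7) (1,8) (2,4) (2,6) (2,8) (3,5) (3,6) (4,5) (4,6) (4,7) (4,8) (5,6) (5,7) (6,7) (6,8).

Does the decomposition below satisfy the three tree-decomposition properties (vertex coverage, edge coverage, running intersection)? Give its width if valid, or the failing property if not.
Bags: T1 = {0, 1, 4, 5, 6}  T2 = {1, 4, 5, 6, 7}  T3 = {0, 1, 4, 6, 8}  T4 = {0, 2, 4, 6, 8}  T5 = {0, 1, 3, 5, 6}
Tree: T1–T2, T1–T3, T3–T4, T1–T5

Yes; width 4.

Vertex coverage: the bags together contain {0, 1, 2, 3, 4, 5, 6, 7, 8}, the full vertex set. Edge coverage: each edge of G has both endpoints in at least one bag. Running intersection: for every vertex, the bags containing it form a connected subtree. All three properties hold, so this is a valid tree decomposition of width max|bag| − 1 = 4, and hence tw(G) ≤ 4.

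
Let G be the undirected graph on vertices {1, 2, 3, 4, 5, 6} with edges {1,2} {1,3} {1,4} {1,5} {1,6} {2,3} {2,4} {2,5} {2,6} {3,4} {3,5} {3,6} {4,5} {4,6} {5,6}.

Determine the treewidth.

A width-5 tree decomposition is:
Bags: B1 = {1, 2, 3, 4, 5, 6}
Tree: (single bag)
A single bag containing all 6 vertices is trivially a valid decomposition of width 5. Conversely, {1, 2, 3, 4, 5, 6} is a clique of size 6, and the vertices of any clique must share a bag in every tree decomposition; so some bag has ≥ 6 vertices and tw(G) ≥ 5. Therefore the treewidth is 5.

5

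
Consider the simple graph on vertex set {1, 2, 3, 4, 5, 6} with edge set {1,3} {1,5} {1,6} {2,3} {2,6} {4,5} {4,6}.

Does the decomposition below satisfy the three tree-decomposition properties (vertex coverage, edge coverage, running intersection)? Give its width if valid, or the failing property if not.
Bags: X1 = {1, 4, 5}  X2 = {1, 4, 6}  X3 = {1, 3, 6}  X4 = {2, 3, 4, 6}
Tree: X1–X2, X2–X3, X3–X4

A tree decomposition must satisfy three properties: every vertex lies in some bag; for every edge, both endpoints lie together in some bag; and for every vertex, the bags containing it form a connected subtree. Here bags containing vertex 4 are not connected in the tree, so the decomposition is invalid.

No — bags containing vertex 4 are not connected in the tree.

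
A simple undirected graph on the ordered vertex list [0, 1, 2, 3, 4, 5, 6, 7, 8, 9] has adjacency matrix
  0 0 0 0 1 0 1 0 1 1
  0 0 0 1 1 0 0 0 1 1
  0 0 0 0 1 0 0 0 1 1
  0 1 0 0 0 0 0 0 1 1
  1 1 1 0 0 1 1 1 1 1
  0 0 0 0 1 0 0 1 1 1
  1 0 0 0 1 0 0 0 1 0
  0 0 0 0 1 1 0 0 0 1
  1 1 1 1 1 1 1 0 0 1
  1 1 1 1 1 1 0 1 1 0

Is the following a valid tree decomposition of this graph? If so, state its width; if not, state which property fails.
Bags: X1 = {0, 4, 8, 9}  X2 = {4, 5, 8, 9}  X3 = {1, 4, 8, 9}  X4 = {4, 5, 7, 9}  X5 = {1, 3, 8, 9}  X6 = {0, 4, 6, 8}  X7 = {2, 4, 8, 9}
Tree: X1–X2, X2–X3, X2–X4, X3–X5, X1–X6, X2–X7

Every vertex of G appears in some bag (union = {0, 1, 2, 3, 4, 5, 6, 7, 8, 9}); every edge is covered by a bag; and for each vertex v the set of bags containing v is connected in the bag tree. The decomposition is therefore valid. The largest bag has 4 vertices, so the width is 3.

Yes; width 3.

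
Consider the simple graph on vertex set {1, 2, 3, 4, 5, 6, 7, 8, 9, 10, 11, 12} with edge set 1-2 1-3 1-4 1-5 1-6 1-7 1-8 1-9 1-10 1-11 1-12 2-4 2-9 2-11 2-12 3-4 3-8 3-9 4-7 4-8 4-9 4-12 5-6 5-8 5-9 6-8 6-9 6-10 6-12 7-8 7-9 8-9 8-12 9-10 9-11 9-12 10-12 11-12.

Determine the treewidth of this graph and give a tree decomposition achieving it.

Each bag holds 5 vertices, so the decomposition has width 4, which upper-bounds the treewidth. For the lower bound, the 5 vertices {1, 3, 4, 8, 9} are pairwise adjacent, and any tree decomposition puts a clique entirely inside one bag — forcing width ≥ 4. Hence tw(G) = 4 exactly.

Treewidth 4.
One such decomposition:
Bags: B1 = {1, 4, 8, 9, 12}  B2 = {1, 2, 4, 9, 12}  B3 = {1, 6, 8, 9, 12}  B4 = {1, 4, 7, 8, 9}  B5 = {1, 6, 9, 10, 12}  B6 = {1, 3, 4, 8, 9}  B7 = {1, 5, 6, 8, 9}  B8 = {1, 2, 9, 11, 12}
Tree: B1–B2, B1–B3, B1–B4, B3–B5, B1–B6, B3–B7, B2–B8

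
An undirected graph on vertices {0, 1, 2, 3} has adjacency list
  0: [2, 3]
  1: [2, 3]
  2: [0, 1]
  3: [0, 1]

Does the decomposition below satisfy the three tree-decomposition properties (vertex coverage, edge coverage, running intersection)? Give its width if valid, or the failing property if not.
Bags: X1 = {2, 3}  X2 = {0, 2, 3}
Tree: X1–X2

A tree decomposition must satisfy three properties: every vertex lies in some bag; for every edge, both endpoints lie together in some bag; and for every vertex, the bags containing it form a connected subtree. Here vertex 1 appears in no bag, so the decomposition is invalid.

No — vertex 1 appears in no bag.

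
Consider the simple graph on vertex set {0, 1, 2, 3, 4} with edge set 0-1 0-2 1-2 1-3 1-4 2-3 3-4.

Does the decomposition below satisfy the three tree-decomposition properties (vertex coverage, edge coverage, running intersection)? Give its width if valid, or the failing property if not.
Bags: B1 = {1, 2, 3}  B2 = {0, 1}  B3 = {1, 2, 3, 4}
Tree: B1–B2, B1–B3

A tree decomposition must satisfy three properties: every vertex lies in some bag; for every edge, both endpoints lie together in some bag; and for every vertex, the bags containing it form a connected subtree. Here edge (2,0) lies in no bag, so the decomposition is invalid.

No — edge (2,0) lies in no bag.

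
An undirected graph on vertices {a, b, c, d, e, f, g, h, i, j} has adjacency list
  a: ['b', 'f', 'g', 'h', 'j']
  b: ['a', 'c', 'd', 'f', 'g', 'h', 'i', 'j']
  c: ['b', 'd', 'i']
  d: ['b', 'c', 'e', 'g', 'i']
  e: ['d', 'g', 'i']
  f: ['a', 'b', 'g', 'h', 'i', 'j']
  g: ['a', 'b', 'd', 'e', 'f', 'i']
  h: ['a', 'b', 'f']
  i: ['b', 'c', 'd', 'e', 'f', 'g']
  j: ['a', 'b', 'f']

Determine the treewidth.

3

A width-3 tree decomposition is:
Bags: B1 = {a, b, f, g}  B2 = {a, b, f, j}  B3 = {b, f, g, i}  B4 = {b, d, g, i}  B5 = {d, e, g, i}  B6 = {a, b, f, h}  B7 = {b, c, d, i}
Tree: B1–B2, B1–B3, B3–B4, B4–B5, B1–B6, B4–B7
The largest bag has 4 vertices, giving width 3; this decomposition certifies tw(G) ≤ 3. Conversely, {d, e, g, i} is a clique of size 4, and the vertices of any clique must share a bag in every tree decomposition; so some bag has ≥ 4 vertices and tw(G) ≥ 3. Hence tw(G) = 3 exactly.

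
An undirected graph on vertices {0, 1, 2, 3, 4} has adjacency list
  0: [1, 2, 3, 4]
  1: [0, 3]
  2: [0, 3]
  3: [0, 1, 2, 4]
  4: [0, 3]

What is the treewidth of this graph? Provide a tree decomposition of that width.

Treewidth 2.
One such decomposition:
Bags: B1 = {0, 2, 3}  B2 = {0, 3, 4}  B3 = {0, 1, 3}
Tree: B1–B2, B1–B3

The largest bag has 3 vertices, giving width 2; this decomposition certifies tw(G) ≤ 2. For the lower bound, the 3 vertices {0, 1, 3} are pairwise adjacent, and any tree decomposition puts a clique entirely inside one bag — forcing width ≥ 2. Hence tw(G) = 2 exactly.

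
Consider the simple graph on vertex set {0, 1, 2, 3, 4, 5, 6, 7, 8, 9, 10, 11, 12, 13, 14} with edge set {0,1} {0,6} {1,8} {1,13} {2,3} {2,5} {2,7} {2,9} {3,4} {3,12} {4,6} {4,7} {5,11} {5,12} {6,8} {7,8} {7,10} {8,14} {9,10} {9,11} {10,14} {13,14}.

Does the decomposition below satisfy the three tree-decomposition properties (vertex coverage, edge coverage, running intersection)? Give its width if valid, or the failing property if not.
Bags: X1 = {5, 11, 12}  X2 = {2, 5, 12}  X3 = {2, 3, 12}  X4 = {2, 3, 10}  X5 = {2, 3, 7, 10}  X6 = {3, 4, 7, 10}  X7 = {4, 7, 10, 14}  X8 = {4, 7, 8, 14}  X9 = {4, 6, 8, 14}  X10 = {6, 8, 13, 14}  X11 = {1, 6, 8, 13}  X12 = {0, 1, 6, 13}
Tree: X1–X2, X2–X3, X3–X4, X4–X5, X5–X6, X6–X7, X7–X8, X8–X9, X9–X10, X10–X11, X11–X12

A tree decomposition must satisfy three properties: every vertex lies in some bag; for every edge, both endpoints lie together in some bag; and for every vertex, the bags containing it form a connected subtree. Here vertex 9 appears in no bag, so the decomposition is invalid.

No — vertex 9 appears in no bag.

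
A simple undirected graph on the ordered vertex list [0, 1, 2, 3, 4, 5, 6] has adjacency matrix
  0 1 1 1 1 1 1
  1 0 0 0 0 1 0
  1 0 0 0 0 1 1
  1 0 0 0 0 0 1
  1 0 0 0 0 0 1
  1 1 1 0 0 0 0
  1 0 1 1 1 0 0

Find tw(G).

A width-2 tree decomposition is:
Bags: B1 = {0, 3, 6}  B2 = {0, 2, 6}  B3 = {0, 4, 6}  B4 = {0, 2, 5}  B5 = {0, 1, 5}
Tree: B1–B2, B1–B3, B2–B4, B4–B5
Each bag holds 3 vertices, so the decomposition has width 2, which upper-bounds the treewidth. For the lower bound, the 3 vertices {0, 1, 5} are pairwise adjacent, and any tree decomposition puts a clique entirely inside one bag — forcing width ≥ 2. Therefore the treewidth is 2.

2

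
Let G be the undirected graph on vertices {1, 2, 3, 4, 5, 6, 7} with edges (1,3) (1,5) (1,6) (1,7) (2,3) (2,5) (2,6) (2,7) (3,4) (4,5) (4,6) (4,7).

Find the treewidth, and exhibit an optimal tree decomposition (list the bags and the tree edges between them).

The largest bag has 4 vertices, giving width 3; this decomposition certifies tw(G) ≤ 3. For the lower bound: the 4 vertex sets {4,6}, {1,3}, {2}, {5} are disjoint, each induces a connected subgraph, and every pair is joined by at least one edge of G. Contracting each set to a single vertex therefore yields K_{4} as a minor, and since treewidth is minor-monotone, tw(G) ≥ tw(K_{4}) = 3. Hence tw(G) = 3 exactly.

Treewidth 3.
One such decomposition:
Bags: B1 = {1, 2, 4, 6}  B2 = {1, 2, 3, 4}  B3 = {1, 2, 4, 5}  B4 = {1, 2, 4, 7}
Tree: B1–B2, B2–B3, B3–B4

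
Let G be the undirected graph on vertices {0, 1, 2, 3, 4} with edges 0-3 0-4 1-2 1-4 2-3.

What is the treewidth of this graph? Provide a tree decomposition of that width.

The largest bag has 3 vertices, giving width 2; this decomposition certifies tw(G) ≤ 2. Since 1–4–0–3–2–1 is a cycle in G, G is not acyclic. Forests are exactly the graphs of treewidth ≤ 1, so tw(G) ≥ 2. The upper and lower bounds meet at 2, so that is the treewidth.

Treewidth 2.
One such decomposition:
Bags: B1 = {0, 1, 4}  B2 = {0, 1, 3}  B3 = {1, 2, 3}
Tree: B1–B2, B2–B3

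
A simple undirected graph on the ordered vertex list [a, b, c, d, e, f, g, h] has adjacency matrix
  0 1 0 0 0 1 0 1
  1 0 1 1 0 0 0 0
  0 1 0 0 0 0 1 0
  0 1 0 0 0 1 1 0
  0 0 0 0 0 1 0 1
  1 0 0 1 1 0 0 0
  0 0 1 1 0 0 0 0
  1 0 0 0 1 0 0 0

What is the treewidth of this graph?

2

A width-2 tree decomposition is:
Bags: B1 = {a, e, h}  B2 = {a, e, f}  B3 = {a, b, f}  B4 = {b, d, f}  B5 = {b, c, d}  B6 = {c, d, g}
Tree: B1–B2, B2–B3, B3–B4, B4–B5, B5–B6
Each bag holds 3 vertices, so the decomposition has width 2, which upper-bounds the treewidth. For the lower bound, G contains the cycle h–e–f–a–h, so G is not a forest; only forests have treewidth ≤ 1, hence tw(G) ≥ 2. Hence tw(G) = 2 exactly.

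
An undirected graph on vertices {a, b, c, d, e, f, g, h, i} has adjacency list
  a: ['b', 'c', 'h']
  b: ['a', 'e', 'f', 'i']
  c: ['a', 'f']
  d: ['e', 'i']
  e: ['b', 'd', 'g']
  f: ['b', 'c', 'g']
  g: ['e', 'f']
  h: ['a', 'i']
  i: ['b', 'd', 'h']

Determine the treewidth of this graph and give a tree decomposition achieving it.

Treewidth 3.
One such decomposition:
Bags: B1 = {c, e, f, g}  B2 = {b, c, e, f}  B3 = {a, b, c, e}  B4 = {a, b, d, e}  B5 = {a, b, d, i}  B6 = {a, d, h, i}
Tree: B1–B2, B2–B3, B3–B4, B4–B5, B5–B6

The largest bag has 4 vertices, giving width 3; this decomposition certifies tw(G) ≤ 3. For the lower bound: the 4 vertex sets {c,f,g}, {e}, {b}, {a,d,h,i} are disjoint, each induces a connected subgraph, and every pair is joined by at least one edge of G. Contracting each set to a single vertex therefore yields K_{4} as a minor, and since treewidth is minor-monotone, tw(G) ≥ tw(K_{4}) = 3. The upper and lower bounds meet at 3, so that is the treewidth.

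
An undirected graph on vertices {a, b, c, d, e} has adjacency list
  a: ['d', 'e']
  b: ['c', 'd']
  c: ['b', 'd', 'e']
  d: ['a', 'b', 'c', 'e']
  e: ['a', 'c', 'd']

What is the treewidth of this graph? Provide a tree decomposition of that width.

Every bag has size at most 3, so the width is 3 − 1 = 2 and tw(G) ≤ 2. On the other hand G contains the 3-clique {c, d, e}. A clique must lie in a single bag of any decomposition, so no decomposition can have width below 2. Hence tw(G) = 2 exactly.

Treewidth 2.
One optimal decomposition is:
Bags: B1 = {c, d, e}  B2 = {b, c, d}  B3 = {a, d, e}
Tree: B1–B2, B1–B3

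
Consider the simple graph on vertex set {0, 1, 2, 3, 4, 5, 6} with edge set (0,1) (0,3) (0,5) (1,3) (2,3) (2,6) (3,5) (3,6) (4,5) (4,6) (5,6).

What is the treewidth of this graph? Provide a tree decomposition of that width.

The largest bag has 3 vertices, giving width 2; this decomposition certifies tw(G) ≤ 2. On the other hand G contains the 3-clique {0, 1, 3}. A clique must lie in a single bag of any decomposition, so no decomposition can have width below 2. The upper and lower bounds meet at 2, so that is the treewidth.

Treewidth 2.
One such decomposition:
Bags: B1 = {0, 3, 5}  B2 = {3, 5, 6}  B3 = {0, 1, 3}  B4 = {4, 5, 6}  B5 = {2, 3, 6}
Tree: B1–B2, B1–B3, B2–B4, B2–B5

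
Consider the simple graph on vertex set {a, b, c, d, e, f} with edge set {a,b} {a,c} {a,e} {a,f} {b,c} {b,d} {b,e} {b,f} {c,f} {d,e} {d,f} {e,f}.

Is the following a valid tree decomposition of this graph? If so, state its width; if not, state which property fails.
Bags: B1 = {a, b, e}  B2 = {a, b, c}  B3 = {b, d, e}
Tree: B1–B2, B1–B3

No — vertex f appears in no bag.

A tree decomposition must satisfy three properties: every vertex lies in some bag; for every edge, both endpoints lie together in some bag; and for every vertex, the bags containing it form a connected subtree. Here vertex f appears in no bag, so the decomposition is invalid.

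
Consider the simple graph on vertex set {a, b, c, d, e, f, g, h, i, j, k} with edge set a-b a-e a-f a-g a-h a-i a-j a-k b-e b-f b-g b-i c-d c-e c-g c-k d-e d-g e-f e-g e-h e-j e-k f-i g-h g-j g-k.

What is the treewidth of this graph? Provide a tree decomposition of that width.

Treewidth 3.
One such decomposition:
Bags: B1 = {a, b, e, g}  B2 = {a, e, g, k}  B3 = {a, b, e, f}  B4 = {a, b, f, i}  B5 = {c, e, g, k}  B6 = {a, e, g, j}  B7 = {c, d, e, g}  B8 = {a, e, g, h}
Tree: B1–B2, B1–B3, B3–B4, B2–B5, B1–B6, B5–B7, B2–B8

Every bag has size at most 4, so the width is 4 − 1 = 3 and tw(G) ≤ 3. Conversely, {c, d, e, g} is a clique of size 4, and the vertices of any clique must share a bag in every tree decomposition; so some bag has ≥ 4 vertices and tw(G) ≥ 3. The upper and lower bounds meet at 3, so that is the treewidth.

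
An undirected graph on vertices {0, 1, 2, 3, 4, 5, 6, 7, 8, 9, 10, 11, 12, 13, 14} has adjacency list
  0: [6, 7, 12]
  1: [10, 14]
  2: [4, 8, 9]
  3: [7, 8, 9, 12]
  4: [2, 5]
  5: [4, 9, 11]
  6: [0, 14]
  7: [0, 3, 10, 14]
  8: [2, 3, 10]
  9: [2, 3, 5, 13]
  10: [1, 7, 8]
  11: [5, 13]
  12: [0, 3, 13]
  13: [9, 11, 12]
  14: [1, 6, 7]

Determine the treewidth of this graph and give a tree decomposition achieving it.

Every bag has size at most 4, so the width is 4 − 1 = 3 and tw(G) ≤ 3. For the lower bound: the 4 vertex sets {4,5,11}, {2}, {9}, {3,8,12,13} are disjoint, each induces a connected subgraph, and every pair is joined by at least one edge of G. Contracting each set to a single vertex therefore yields K_{4} as a minor, and since treewidth is minor-monotone, tw(G) ≥ tw(K_{4}) = 3. The upper and lower bounds meet at 3, so that is the treewidth.

Treewidth 3.
Bags: B1 = {2, 4, 5, 11}  B2 = {2, 5, 9, 11}  B3 = {2, 9, 11, 13}  B4 = {2, 8, 9, 13}  B5 = {3, 8, 9, 13}  B6 = {3, 8, 12, 13}  B7 = {3, 8, 10, 12}  B8 = {3, 7, 10, 12}  B9 = {0, 7, 10, 12}  B10 = {0, 1, 7, 10}  B11 = {0, 1, 7, 14}  B12 = {0, 1, 6, 14}
Tree: B1–B2, B2–B3, B3–B4, B4–B5, B5–B6, B6–B7, B7–B8, B8–B9, B9–B10, B10–B11, B11–B12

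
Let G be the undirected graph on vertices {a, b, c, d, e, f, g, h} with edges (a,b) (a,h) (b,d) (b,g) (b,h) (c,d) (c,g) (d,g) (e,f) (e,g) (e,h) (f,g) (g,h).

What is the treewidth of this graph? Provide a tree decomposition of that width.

Treewidth 2.
Bags: B1 = {b, g, h}  B2 = {b, d, g}  B3 = {e, g, h}  B4 = {a, b, h}  B5 = {c, d, g}  B6 = {e, f, g}
Tree: B1–B2, B1–B3, B1–B4, B2–B5, B3–B6

Each bag holds 3 vertices, so the decomposition has width 2, which upper-bounds the treewidth. For the lower bound, the 3 vertices {c, d, g} are pairwise adjacent, and any tree decomposition puts a clique entirely inside one bag — forcing width ≥ 2. Therefore the treewidth is 2.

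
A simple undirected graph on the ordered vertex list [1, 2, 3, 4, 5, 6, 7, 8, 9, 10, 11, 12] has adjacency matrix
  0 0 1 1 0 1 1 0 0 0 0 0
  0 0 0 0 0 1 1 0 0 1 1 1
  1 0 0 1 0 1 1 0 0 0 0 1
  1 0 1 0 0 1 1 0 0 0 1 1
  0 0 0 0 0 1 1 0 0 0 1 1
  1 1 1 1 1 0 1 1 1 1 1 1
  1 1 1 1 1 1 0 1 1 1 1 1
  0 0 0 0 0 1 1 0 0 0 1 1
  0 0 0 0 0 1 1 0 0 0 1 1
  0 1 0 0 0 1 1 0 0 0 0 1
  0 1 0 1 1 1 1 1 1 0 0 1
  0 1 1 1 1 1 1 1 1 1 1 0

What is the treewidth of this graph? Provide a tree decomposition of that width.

The largest bag has 5 vertices, giving width 4; this decomposition certifies tw(G) ≤ 4. Conversely, {1, 3, 4, 6, 7} is a clique of size 5, and the vertices of any clique must share a bag in every tree decomposition; so some bag has ≥ 5 vertices and tw(G) ≥ 4. The upper and lower bounds meet at 4, so that is the treewidth.

Treewidth 4.
Bags: B1 = {4, 6, 7, 11, 12}  B2 = {6, 7, 9, 11, 12}  B3 = {3, 4, 6, 7, 12}  B4 = {2, 6, 7, 11, 12}  B5 = {5, 6, 7, 11, 12}  B6 = {2, 6, 7, 10, 12}  B7 = {1, 3, 4, 6, 7}  B8 = {6, 7, 8, 11, 12}
Tree: B1–B2, B1–B3, B2–B4, B4–B5, B4–B6, B3–B7, B1–B8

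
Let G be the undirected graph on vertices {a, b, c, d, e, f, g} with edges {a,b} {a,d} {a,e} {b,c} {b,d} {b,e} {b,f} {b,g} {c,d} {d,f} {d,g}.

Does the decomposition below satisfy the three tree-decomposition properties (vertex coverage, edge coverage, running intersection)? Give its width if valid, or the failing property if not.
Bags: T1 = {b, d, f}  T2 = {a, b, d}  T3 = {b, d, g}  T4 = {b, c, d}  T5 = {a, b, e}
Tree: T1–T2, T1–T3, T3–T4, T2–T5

Yes; width 2.

Checking the three conditions: (i) the bags cover all of {a, b, c, d, e, f, g}; (ii) for each edge, some bag contains both endpoints; (iii) the bags containing any fixed vertex form a subtree. All hold, so the decomposition is valid with width 3 − 1 = 2.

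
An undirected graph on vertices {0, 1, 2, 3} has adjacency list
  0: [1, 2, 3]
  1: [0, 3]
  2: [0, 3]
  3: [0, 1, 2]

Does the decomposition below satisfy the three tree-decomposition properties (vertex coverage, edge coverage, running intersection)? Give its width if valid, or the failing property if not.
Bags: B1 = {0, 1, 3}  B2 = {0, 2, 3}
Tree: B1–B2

Checking the three conditions: (i) the bags cover all of {0, 1, 2, 3}; (ii) for each edge, some bag contains both endpoints; (iii) the bags containing any fixed vertex form a subtree. All hold, so the decomposition is valid with width 3 − 1 = 2.

Yes; width 2.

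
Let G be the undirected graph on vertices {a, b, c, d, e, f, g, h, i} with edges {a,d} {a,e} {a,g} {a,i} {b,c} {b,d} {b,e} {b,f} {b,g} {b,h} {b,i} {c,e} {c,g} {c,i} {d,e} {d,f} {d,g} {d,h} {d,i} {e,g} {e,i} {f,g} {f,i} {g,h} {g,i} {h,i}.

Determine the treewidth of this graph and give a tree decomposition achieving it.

Treewidth 4.
One such decomposition:
Bags: B1 = {b, d, e, g, i}  B2 = {b, d, f, g, i}  B3 = {b, d, g, h, i}  B4 = {b, c, e, g, i}  B5 = {a, d, e, g, i}
Tree: B1–B2, B2–B3, B1–B4, B1–B5

The largest bag has 5 vertices, giving width 4; this decomposition certifies tw(G) ≤ 4. For the lower bound, the 5 vertices {a, d, e, g, i} are pairwise adjacent, and any tree decomposition puts a clique entirely inside one bag — forcing width ≥ 4. Therefore the treewidth is 4.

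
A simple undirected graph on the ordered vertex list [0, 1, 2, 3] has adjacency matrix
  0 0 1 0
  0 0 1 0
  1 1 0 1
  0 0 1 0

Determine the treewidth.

A width-1 tree decomposition is:
Bags: B1 = {2, 3}  B2 = {0, 2}  B3 = {1, 2}
Tree: B1–B2, B1–B3
The largest bag has 2 vertices, giving width 1; this decomposition certifies tw(G) ≤ 1. G has an edge, so its treewidth is at least 1. Therefore the treewidth is 1.

1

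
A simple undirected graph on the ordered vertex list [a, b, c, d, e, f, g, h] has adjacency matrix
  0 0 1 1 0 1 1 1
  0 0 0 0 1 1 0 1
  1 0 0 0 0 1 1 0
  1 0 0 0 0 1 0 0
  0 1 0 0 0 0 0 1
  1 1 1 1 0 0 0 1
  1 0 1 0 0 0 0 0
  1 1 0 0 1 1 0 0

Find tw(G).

2

A width-2 tree decomposition is:
Bags: B1 = {a, d, f}  B2 = {a, f, h}  B3 = {a, c, f}  B4 = {b, f, h}  B5 = {a, c, g}  B6 = {b, e, h}
Tree: B1–B2, B1–B3, B2–B4, B3–B5, B4–B6
The largest bag has 3 vertices, giving width 2; this decomposition certifies tw(G) ≤ 2. Conversely, {a, c, g} is a clique of size 3, and the vertices of any clique must share a bag in every tree decomposition; so some bag has ≥ 3 vertices and tw(G) ≥ 2. Therefore the treewidth is 2.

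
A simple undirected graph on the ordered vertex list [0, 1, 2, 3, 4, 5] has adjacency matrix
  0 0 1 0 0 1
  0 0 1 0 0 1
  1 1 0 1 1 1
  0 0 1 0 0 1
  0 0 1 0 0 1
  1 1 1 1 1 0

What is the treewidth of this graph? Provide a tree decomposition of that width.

Each bag holds 3 vertices, so the decomposition has width 2, which upper-bounds the treewidth. On the other hand G contains the 3-clique {0, 2, 5}. A clique must lie in a single bag of any decomposition, so no decomposition can have width below 2. Hence tw(G) = 2 exactly.

Treewidth 2.
Bags: B1 = {0, 2, 5}  B2 = {1, 2, 5}  B3 = {2, 4, 5}  B4 = {2, 3, 5}
Tree: B1–B2, B1–B3, B1–B4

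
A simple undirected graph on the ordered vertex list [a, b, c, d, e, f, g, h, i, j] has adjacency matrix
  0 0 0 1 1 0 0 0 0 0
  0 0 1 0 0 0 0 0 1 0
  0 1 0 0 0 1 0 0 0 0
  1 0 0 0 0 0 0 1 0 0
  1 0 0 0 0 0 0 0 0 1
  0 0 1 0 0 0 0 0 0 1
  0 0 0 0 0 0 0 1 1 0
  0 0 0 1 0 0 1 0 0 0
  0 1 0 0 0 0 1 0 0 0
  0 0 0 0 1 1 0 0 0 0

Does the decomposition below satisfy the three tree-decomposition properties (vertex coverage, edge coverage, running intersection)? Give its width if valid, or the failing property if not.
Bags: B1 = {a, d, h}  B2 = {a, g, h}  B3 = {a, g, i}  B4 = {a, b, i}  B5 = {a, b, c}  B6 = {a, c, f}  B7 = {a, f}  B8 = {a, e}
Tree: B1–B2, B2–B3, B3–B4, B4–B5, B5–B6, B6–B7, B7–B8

A tree decomposition must satisfy three properties: every vertex lies in some bag; for every edge, both endpoints lie together in some bag; and for every vertex, the bags containing it form a connected subtree. Here vertex j appears in no bag, so the decomposition is invalid.

No — vertex j appears in no bag.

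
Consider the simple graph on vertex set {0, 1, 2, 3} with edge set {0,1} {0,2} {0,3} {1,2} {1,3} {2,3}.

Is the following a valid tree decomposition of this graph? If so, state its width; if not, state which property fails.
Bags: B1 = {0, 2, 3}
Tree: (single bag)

No — vertex 1 appears in no bag.

A tree decomposition must satisfy three properties: every vertex lies in some bag; for every edge, both endpoints lie together in some bag; and for every vertex, the bags containing it form a connected subtree. Here vertex 1 appears in no bag, so the decomposition is invalid.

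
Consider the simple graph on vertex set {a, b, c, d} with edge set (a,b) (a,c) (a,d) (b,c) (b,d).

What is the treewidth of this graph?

A width-2 tree decomposition is:
Bags: B1 = {a, b, c}  B2 = {a, b, d}
Tree: B1–B2
The largest bag has 3 vertices, giving width 2; this decomposition certifies tw(G) ≤ 2. On the other hand G contains the 3-clique {a, b, d}. A clique must lie in a single bag of any decomposition, so no decomposition can have width below 2. Combining the bounds, tw(G) = 2.

2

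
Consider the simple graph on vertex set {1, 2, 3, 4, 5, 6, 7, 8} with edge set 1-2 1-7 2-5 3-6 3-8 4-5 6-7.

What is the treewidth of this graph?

1

A width-1 tree decomposition is:
Bags: B1 = {3, 8}  B2 = {3, 6}  B3 = {6, 7}  B4 = {1, 7}  B5 = {1, 2}  B6 = {2, 5}  B7 = {4, 5}
Tree: B1–B2, B2–B3, B3–B4, B4–B5, B5–B6, B6–B7
The largest bag has 2 vertices, giving width 1; this decomposition certifies tw(G) ≤ 1. G has an edge, so its treewidth is at least 1. Hence tw(G) = 1 exactly.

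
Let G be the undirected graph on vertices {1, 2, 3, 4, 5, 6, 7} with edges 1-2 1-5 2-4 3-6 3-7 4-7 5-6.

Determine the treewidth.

2

A width-2 tree decomposition is:
Bags: B1 = {3, 6, 7}  B2 = {4, 6, 7}  B3 = {2, 4, 6}  B4 = {1, 2, 6}  B5 = {1, 5, 6}
Tree: B1–B2, B2–B3, B3–B4, B4–B5
Each bag holds 3 vertices, so the decomposition has width 2, which upper-bounds the treewidth. Since 6–3–7–4–2–1–5–6 is a cycle in G, G is not acyclic. Forests are exactly the graphs of treewidth ≤ 1, so tw(G) ≥ 2. Combining the bounds, tw(G) = 2.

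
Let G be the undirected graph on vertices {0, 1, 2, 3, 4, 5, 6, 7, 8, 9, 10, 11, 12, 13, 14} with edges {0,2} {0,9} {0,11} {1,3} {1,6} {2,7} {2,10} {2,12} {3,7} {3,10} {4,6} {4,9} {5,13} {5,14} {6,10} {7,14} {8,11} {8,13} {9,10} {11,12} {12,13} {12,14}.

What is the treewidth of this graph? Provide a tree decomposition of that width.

Treewidth 3.
One optimal decomposition is:
Bags: B1 = {1, 4, 6, 9}  B2 = {1, 6, 9, 10}  B3 = {1, 3, 9, 10}  B4 = {0, 3, 9, 10}  B5 = {0, 2, 3, 10}  B6 = {0, 2, 3, 7}  B7 = {0, 2, 7, 11}  B8 = {2, 7, 11, 12}  B9 = {7, 11, 12, 14}  B10 = {8, 11, 12, 14}  B11 = {8, 12, 13, 14}  B12 = {5, 8, 13, 14}
Tree: B1–B2, B2–B3, B3–B4, B4–B5, B5–B6, B6–B7, B7–B8, B8–B9, B9–B10, B10–B11, B11–B12

Each bag holds 4 vertices, so the decomposition has width 3, which upper-bounds the treewidth. For the lower bound: the 4 vertex sets {1,4,6}, {9}, {10}, {0,2,3,7} are disjoint, each induces a connected subgraph, and every pair is joined by at least one edge of G. Contracting each set to a single vertex therefore yields K_{4} as a minor, and since treewidth is minor-monotone, tw(G) ≥ tw(K_{4}) = 3. Therefore the treewidth is 3.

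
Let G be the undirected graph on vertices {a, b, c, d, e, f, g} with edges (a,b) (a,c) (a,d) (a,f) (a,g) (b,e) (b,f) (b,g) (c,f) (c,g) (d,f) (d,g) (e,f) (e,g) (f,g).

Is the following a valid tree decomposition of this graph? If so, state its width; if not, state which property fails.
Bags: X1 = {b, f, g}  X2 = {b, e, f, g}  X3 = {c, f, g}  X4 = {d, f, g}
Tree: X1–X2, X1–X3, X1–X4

A tree decomposition must satisfy three properties: every vertex lies in some bag; for every edge, both endpoints lie together in some bag; and for every vertex, the bags containing it form a connected subtree. Here vertex a appears in no bag, so the decomposition is invalid.

No — vertex a appears in no bag.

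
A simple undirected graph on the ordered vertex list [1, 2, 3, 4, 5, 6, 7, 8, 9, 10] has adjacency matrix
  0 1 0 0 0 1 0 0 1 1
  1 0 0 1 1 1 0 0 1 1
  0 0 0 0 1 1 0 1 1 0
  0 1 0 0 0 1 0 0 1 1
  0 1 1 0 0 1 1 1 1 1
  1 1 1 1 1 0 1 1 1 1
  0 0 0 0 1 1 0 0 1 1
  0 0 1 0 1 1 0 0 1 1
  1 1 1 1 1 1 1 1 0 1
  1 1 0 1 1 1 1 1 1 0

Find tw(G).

4

A width-4 tree decomposition is:
Bags: B1 = {2, 4, 6, 9, 10}  B2 = {1, 2, 6, 9, 10}  B3 = {2, 5, 6, 9, 10}  B4 = {5, 6, 7, 9, 10}  B5 = {5, 6, 8, 9, 10}  B6 = {3, 5, 6, 8, 9}
Tree: B1–B2, B1–B3, B3–B4, B4–B5, B5–B6
Every bag has size at most 5, so the width is 5 − 1 = 4 and tw(G) ≤ 4. For the lower bound, the 5 vertices {5, 6, 8, 9, 10} are pairwise adjacent, and any tree decomposition puts a clique entirely inside one bag — forcing width ≥ 4. Therefore the treewidth is 4.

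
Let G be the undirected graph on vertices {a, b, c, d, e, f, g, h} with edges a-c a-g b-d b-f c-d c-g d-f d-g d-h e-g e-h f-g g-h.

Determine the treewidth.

2

A width-2 tree decomposition is:
Bags: B1 = {d, f, g}  B2 = {c, d, g}  B3 = {a, c, g}  B4 = {d, g, h}  B5 = {b, d, f}  B6 = {e, g, h}
Tree: B1–B2, B2–B3, B2–B4, B1–B5, B4–B6
Each bag holds 3 vertices, so the decomposition has width 2, which upper-bounds the treewidth. Conversely, {d, g, h} is a clique of size 3, and the vertices of any clique must share a bag in every tree decomposition; so some bag has ≥ 3 vertices and tw(G) ≥ 2. Combining the bounds, tw(G) = 2.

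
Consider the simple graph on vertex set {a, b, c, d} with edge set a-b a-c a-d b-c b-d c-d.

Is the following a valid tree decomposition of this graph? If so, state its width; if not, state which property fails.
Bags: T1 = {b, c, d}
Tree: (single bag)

A tree decomposition must satisfy three properties: every vertex lies in some bag; for every edge, both endpoints lie together in some bag; and for every vertex, the bags containing it form a connected subtree. Here vertex a appears in no bag, so the decomposition is invalid.

No — vertex a appears in no bag.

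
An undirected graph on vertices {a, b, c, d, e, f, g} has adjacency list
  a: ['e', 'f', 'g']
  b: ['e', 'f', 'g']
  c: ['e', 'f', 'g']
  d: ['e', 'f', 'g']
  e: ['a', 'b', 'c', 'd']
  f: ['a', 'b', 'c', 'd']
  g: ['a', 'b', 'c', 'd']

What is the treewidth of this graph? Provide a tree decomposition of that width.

Each bag holds 4 vertices, so the decomposition has width 3, which upper-bounds the treewidth. For the lower bound: the 4 vertex sets {c,e}, {d,g}, {f}, {a} are disjoint, each induces a connected subgraph, and every pair is joined by at least one edge of G. Contracting each set to a single vertex therefore yields K_{4} as a minor, and since treewidth is minor-monotone, tw(G) ≥ tw(K_{4}) = 3. Therefore the treewidth is 3.

Treewidth 3.
Bags: B1 = {c, e, f, g}  B2 = {d, e, f, g}  B3 = {a, e, f, g}  B4 = {b, e, f, g}
Tree: B1–B2, B2–B3, B3–B4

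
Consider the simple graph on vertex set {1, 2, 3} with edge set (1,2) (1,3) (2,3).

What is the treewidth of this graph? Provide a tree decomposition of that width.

Treewidth 2.
One such decomposition:
Bags: B1 = {1, 2, 3}
Tree: (single bag)

A single bag containing all 3 vertices is trivially a valid decomposition of width 2. For the lower bound, the 3 vertices {1, 2, 3} are pairwise adjacent, and any tree decomposition puts a clique entirely inside one bag — forcing width ≥ 2. Hence tw(G) = 2 exactly.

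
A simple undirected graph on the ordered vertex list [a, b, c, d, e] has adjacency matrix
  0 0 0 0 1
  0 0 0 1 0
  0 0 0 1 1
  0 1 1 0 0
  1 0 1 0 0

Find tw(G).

A width-1 tree decomposition is:
Bags: B1 = {a, e}  B2 = {c, e}  B3 = {c, d}  B4 = {b, d}
Tree: B1–B2, B2–B3, B3–B4
The largest bag has 2 vertices, giving width 1; this decomposition certifies tw(G) ≤ 1. Any graph with an edge has treewidth ≥ 1, and G has the edge a–e. Combining the bounds, tw(G) = 1.

1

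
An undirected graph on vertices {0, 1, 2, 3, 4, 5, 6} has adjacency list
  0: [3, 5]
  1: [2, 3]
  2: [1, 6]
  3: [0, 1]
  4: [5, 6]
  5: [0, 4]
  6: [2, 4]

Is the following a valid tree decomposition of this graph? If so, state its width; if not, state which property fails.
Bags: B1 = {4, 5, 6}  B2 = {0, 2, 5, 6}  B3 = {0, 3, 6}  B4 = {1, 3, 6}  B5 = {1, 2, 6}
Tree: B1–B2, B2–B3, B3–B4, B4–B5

No — bags containing vertex 2 are not connected in the tree.

A tree decomposition must satisfy three properties: every vertex lies in some bag; for every edge, both endpoints lie together in some bag; and for every vertex, the bags containing it form a connected subtree. Here bags containing vertex 2 are not connected in the tree, so the decomposition is invalid.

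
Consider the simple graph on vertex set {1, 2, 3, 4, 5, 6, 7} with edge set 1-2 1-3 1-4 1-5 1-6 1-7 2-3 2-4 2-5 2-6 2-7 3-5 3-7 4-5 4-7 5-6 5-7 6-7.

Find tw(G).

A width-4 tree decomposition is:
Bags: B1 = {1, 2, 3, 5, 7}  B2 = {1, 2, 5, 6, 7}  B3 = {1, 2, 4, 5, 7}
Tree: B1–B2, B1–B3
Each bag holds 5 vertices, so the decomposition has width 4, which upper-bounds the treewidth. On the other hand G contains the 5-clique {1, 2, 3, 5, 7}. A clique must lie in a single bag of any decomposition, so no decomposition can have width below 4. Combining the bounds, tw(G) = 4.

4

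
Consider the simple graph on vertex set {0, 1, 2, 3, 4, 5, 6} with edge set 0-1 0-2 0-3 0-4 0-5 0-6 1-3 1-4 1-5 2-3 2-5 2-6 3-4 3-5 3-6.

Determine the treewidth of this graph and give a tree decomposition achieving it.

Each bag holds 4 vertices, so the decomposition has width 3, which upper-bounds the treewidth. On the other hand G contains the 4-clique {0, 1, 3, 4}. A clique must lie in a single bag of any decomposition, so no decomposition can have width below 3. Hence tw(G) = 3 exactly.

Treewidth 3.
One optimal decomposition is:
Bags: B1 = {0, 2, 3, 5}  B2 = {0, 1, 3, 5}  B3 = {0, 2, 3, 6}  B4 = {0, 1, 3, 4}
Tree: B1–B2, B1–B3, B2–B4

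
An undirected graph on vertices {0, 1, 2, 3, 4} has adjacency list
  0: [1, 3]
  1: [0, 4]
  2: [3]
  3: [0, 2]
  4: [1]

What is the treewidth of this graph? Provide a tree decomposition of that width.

Each bag holds 2 vertices, so the decomposition has width 1, which upper-bounds the treewidth. Since G has at least one edge (e.g. 4–1), it is not an edgeless graph, so tw(G) ≥ 1. The upper and lower bounds meet at 1, so that is the treewidth.

Treewidth 1.
One optimal decomposition is:
Bags: B1 = {1, 4}  B2 = {0, 1}  B3 = {0, 3}  B4 = {2, 3}
Tree: B1–B2, B2–B3, B3–B4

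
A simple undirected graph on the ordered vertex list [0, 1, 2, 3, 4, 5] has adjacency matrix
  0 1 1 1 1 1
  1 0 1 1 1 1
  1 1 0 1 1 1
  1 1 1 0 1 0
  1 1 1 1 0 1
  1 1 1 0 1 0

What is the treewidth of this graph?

A width-4 tree decomposition is:
Bags: B1 = {0, 1, 2, 3, 4}  B2 = {0, 1, 2, 4, 5}
Tree: B1–B2
Each bag holds 5 vertices, so the decomposition has width 4, which upper-bounds the treewidth. Conversely, {0, 1, 2, 3, 4} is a clique of size 5, and the vertices of any clique must share a bag in every tree decomposition; so some bag has ≥ 5 vertices and tw(G) ≥ 4. Hence tw(G) = 4 exactly.

4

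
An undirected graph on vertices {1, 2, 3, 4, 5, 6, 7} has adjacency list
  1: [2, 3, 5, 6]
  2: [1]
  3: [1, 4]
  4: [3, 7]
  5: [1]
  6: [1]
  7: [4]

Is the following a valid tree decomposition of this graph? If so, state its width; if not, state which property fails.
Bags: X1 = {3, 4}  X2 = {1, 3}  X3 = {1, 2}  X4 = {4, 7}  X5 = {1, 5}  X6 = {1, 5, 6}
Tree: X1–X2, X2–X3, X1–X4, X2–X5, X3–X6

No — bags containing vertex 5 are not connected in the tree.

A tree decomposition must satisfy three properties: every vertex lies in some bag; for every edge, both endpoints lie together in some bag; and for every vertex, the bags containing it form a connected subtree. Here bags containing vertex 5 are not connected in the tree, so the decomposition is invalid.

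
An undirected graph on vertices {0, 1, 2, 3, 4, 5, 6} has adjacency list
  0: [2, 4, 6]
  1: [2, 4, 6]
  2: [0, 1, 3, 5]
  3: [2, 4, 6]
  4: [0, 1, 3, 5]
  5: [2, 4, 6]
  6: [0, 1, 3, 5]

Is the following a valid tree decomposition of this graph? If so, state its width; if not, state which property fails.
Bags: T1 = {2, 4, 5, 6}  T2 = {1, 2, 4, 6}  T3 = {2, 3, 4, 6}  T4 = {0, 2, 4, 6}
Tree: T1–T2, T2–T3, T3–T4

Checking the three conditions: (i) the bags cover all of {0, 1, 2, 3, 4, 5, 6}; (ii) for each edge, some bag contains both endpoints; (iii) the bags containing any fixed vertex form a subtree. All hold, so the decomposition is valid with width 4 − 1 = 3.

Yes; width 3.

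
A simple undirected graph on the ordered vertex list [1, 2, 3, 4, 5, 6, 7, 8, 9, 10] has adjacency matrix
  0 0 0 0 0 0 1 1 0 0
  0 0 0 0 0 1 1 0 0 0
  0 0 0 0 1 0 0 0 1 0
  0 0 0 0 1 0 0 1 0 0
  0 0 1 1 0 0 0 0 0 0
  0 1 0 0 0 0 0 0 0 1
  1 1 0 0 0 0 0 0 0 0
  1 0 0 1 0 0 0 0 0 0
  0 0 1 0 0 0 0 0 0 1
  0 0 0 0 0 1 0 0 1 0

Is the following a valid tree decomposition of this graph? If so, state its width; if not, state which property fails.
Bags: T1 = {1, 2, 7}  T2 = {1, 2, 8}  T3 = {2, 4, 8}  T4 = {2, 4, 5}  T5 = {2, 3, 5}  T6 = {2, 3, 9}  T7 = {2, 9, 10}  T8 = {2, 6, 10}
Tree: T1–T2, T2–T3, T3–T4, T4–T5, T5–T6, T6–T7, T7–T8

Every vertex of G appears in some bag (union = {1, 2, 3, 4, 5, 6, 7, 8, 9, 10}); every edge is covered by a bag; and for each vertex v the set of bags containing v is connected in the bag tree. The decomposition is therefore valid. The largest bag has 3 vertices, so the width is 2.

Yes; width 2.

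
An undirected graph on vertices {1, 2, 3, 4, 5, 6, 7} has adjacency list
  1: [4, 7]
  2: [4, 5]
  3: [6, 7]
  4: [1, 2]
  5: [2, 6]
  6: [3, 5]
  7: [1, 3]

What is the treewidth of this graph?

A width-2 tree decomposition is:
Bags: B1 = {2, 5, 6}  B2 = {2, 4, 6}  B3 = {1, 4, 6}  B4 = {1, 6, 7}  B5 = {3, 6, 7}
Tree: B1–B2, B2–B3, B3–B4, B4–B5
Every bag has size at most 3, so the width is 3 − 1 = 2 and tw(G) ≤ 2. The edges 6–5–2–4–1–7–3–6 form a cycle, so G is not a tree and its treewidth is at least 2. Hence tw(G) = 2 exactly.

2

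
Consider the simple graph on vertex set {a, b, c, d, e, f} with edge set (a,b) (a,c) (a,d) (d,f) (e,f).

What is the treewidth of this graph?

A width-1 tree decomposition is:
Bags: B1 = {a, c}  B2 = {a, d}  B3 = {d, f}  B4 = {e, f}  B5 = {a, b}
Tree: B1–B2, B2–B3, B3–B4, B2–B5
The largest bag has 2 vertices, giving width 1; this decomposition certifies tw(G) ≤ 1. Since G has at least one edge (e.g. a–c), it is not an edgeless graph, so tw(G) ≥ 1. Hence tw(G) = 1 exactly.

1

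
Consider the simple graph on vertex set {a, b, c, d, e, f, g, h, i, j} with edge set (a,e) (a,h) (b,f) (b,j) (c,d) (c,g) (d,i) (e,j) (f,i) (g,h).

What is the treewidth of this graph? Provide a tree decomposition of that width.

Treewidth 2.
One such decomposition:
Bags: B1 = {a, e, h}  B2 = {e, g, h}  B3 = {c, e, g}  B4 = {c, d, e}  B5 = {d, e, i}  B6 = {e, f, i}  B7 = {b, e, f}  B8 = {b, e, j}
Tree: B1–B2, B2–B3, B3–B4, B4–B5, B5–B6, B6–B7, B7–B8

The largest bag has 3 vertices, giving width 2; this decomposition certifies tw(G) ≤ 2. The edges e–a–h–g–c–d–i–f–b–j–e form a cycle, so G is not a tree and its treewidth is at least 2. The upper and lower bounds meet at 2, so that is the treewidth.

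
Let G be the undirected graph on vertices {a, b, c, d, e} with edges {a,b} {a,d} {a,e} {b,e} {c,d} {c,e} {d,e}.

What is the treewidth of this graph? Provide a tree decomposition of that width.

Every bag has size at most 3, so the width is 3 − 1 = 2 and tw(G) ≤ 2. On the other hand G contains the 3-clique {c, d, e}. A clique must lie in a single bag of any decomposition, so no decomposition can have width below 2. Hence tw(G) = 2 exactly.

Treewidth 2.
One such decomposition:
Bags: B1 = {c, d, e}  B2 = {a, d, e}  B3 = {a, b, e}
Tree: B1–B2, B2–B3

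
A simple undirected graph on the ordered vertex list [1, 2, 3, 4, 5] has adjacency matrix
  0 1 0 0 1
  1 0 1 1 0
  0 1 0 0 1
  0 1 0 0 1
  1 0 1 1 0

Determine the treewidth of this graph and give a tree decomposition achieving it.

Treewidth 2.
One optimal decomposition is:
Bags: B1 = {1, 2, 5}  B2 = {2, 4, 5}  B3 = {2, 3, 5}
Tree: B1–B2, B2–B3

The largest bag has 3 vertices, giving width 2; this decomposition certifies tw(G) ≤ 2. The edges 1–2–4–5–1 form a cycle, so G is not a tree and its treewidth is at least 2. Hence tw(G) = 2 exactly.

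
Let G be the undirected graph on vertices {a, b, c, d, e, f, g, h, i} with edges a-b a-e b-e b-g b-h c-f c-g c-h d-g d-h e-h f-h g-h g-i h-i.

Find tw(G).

2

A width-2 tree decomposition is:
Bags: B1 = {a, b, e}  B2 = {b, e, h}  B3 = {b, g, h}  B4 = {c, g, h}  B5 = {c, f, h}  B6 = {d, g, h}  B7 = {g, h, i}
Tree: B1–B2, B2–B3, B3–B4, B4–B5, B4–B6, B6–B7
Each bag holds 3 vertices, so the decomposition has width 2, which upper-bounds the treewidth. Conversely, {d, g, h} is a clique of size 3, and the vertices of any clique must share a bag in every tree decomposition; so some bag has ≥ 3 vertices and tw(G) ≥ 2. Therefore the treewidth is 2.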